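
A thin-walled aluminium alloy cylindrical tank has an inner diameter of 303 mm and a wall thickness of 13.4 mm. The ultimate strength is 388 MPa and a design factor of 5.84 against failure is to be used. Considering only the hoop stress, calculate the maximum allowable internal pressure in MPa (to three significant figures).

p_allow = 5.88 MPa

σ_allow = 388/5.84 = 66.44 MPa.
σ_h = pD/(2t) → p_allow = 2σ_allow t/D = 2×66.44×13.4/303 = 5.876 MPa.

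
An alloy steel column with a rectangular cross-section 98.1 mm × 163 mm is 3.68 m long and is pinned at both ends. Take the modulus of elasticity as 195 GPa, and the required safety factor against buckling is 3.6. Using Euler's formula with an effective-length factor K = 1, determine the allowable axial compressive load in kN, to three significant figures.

P_allow = 506 kN

Buckling occurs about the weak axis: I_min = h·b³/12 = 163×98.1³/12 = 1.282×10^7 mm⁴ (b = 98.1 mm is the smaller dimension).
Effective length L_e = KL = 1×3.68 m = 3680 mm.
Euler critical load P_cr = π²EI/L_e² = π²×195000×1.282×10^7/3680² = 1.822×10^6 N.
P_allow = P_cr/n = 1.822×10^6/3.6 = 506200 N.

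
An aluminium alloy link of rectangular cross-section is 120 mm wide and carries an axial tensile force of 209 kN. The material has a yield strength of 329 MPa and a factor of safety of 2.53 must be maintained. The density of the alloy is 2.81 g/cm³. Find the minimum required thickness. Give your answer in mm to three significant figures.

t = 13.4 mm

σ_allow = 329/2.53 = 130.0 MPa.
Required area A = F/σ_allow = 209000/130.0 = 1607 mm².
t = A/w = 1607/120 = 13.39 mm.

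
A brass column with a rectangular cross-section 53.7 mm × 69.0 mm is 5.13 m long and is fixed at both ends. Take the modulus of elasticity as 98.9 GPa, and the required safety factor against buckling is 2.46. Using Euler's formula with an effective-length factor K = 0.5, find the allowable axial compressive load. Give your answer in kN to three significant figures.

Buckling occurs about the weak axis: I_min = h·b³/12 = 69.0×53.7³/12 = 890400 mm⁴ (b = 53.7 mm is the smaller dimension).
Effective length L_e = KL = 0.5×5.13 m = 2565 mm.
Euler critical load P_cr = π²EI/L_e² = π²×98900×890400/2565² = 132100 N.
P_allow = P_cr/n = 132100/2.46 = 53700 N.

P_allow = 53.7 kN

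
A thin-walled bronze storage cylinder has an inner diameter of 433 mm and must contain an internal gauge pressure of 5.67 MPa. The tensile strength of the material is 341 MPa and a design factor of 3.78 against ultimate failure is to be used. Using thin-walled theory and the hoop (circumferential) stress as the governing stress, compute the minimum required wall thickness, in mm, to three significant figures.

σ_allow = 341/3.78 = 90.21 MPa.
Hoop stress σ_h = pD/(2t), so t = pD/(2σ_allow) = 5.67×433/(2×90.21) = 13.61 mm.

t = 13.6 mm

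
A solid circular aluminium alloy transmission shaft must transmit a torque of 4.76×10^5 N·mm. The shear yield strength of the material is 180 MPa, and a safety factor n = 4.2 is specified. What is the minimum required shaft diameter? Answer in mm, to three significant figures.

Allowable shear stress τ_allow = 180/4.2 = 42.86 MPa.
For a solid shaft τ = 16T/(πd³), so d³ = 16T/(π τ_allow) = 16×476000/(π×42.86) = 56570 mm³.
d = (56570)^(1/3) = 38.39 mm.

d = 38.4 mm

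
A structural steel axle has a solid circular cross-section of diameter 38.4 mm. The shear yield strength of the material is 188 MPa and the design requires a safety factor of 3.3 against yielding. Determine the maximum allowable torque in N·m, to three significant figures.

τ_allow = 188/3.3 = 56.97 MPa.
For a solid shaft T_allow = τ_allow·πd³/16; πd³/16 = π×38.4³/16 = 11120 mm³.
T_allow = 56.97×11120 = 633400 N·mm = 633.4 N·m.

T_allow = 633 N·m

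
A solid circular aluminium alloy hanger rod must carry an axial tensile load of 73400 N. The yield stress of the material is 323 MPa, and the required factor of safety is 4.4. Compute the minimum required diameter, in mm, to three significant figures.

Allowable stress σ_allow = 323/4.4 = 73.41 MPa.
Required area A = F/σ_allow = 73400/73.41 = 999.9 mm².
A = πd²/4 → d = √(4A/π) = 35.68 mm.

d = 35.7 mm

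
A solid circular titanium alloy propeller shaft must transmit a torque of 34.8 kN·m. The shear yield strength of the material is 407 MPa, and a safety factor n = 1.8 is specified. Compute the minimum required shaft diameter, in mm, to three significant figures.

Allowable shear stress τ_allow = 407/1.8 = 226.1 MPa.
For a solid shaft τ = 16T/(πd³), so d³ = 16T/(π τ_allow) = 16×3.4800×10^7/(π×226.1) = 783800 mm³.
d = (783800)^(1/3) = 92.20 mm.

d = 92.2 mm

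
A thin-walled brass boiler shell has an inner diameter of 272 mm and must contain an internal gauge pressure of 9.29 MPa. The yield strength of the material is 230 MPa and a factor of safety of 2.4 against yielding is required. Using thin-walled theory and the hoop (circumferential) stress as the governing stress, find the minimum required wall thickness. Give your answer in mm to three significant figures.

t = 13.2 mm

σ_allow = 230/2.4 = 95.83 MPa.
Hoop stress σ_h = pD/(2t), so t = pD/(2σ_allow) = 9.29×272/(2×95.83) = 13.18 mm.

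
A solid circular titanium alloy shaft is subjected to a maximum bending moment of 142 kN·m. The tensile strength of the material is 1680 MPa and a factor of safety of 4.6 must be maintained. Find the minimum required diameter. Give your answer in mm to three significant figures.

σ_allow = 1680/4.6 = 365.2 MPa.
For a solid circular section σ = 32M/(πd³), so d³ = 32M/(π σ_allow) = 32×1.4200×10^8/(π×365.2) = 3.960×10^6 mm³.
d = 158.2 mm.

d = 158 mm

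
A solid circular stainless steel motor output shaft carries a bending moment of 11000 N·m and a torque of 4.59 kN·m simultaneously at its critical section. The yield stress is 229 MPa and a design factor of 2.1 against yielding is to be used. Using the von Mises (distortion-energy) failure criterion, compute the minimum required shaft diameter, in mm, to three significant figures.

d = 103 mm

σ_allow = σ_y/n = 229/2.1 = 109.0 MPa.
For a solid shaft σ_b = 32M/(πd³) and τ = 16T/(πd³), so the von Mises stress is σ' = (16/πd³)·√(4M²+3T²).
√(4M²+3T²) = √(4×(1.100×10^7)² + 3×(4.590×10^6)²) = 2.339×10^7 N·mm.
d³ = 16×2.339×10^7/(π×109.0) = 1.093×10^6 mm³.
d = 103.0 mm.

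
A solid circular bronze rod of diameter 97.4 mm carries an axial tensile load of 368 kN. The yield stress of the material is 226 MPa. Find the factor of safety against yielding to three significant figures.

n = 4.58

A = πd²/4 = 7451 mm².
σ = F/A = 368000/7451 = 49.39 MPa.
n = 226/49.39 = 4.576.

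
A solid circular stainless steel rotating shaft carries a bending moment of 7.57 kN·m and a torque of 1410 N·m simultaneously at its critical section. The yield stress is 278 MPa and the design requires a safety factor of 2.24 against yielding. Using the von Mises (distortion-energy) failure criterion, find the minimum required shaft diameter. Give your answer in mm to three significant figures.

σ_allow = σ_y/n = 278/2.24 = 124.1 MPa.
For a solid shaft σ_b = 32M/(πd³) and τ = 16T/(πd³), so the von Mises stress is σ' = (16/πd³)·√(4M²+3T²).
√(4M²+3T²) = √(4×(7.570×10^6)² + 3×(1.410×10^6)²) = 1.534×10^7 N·mm.
d³ = 16×1.534×10^7/(π×124.1) = 629300 mm³.
d = 85.70 mm.

d = 85.7 mm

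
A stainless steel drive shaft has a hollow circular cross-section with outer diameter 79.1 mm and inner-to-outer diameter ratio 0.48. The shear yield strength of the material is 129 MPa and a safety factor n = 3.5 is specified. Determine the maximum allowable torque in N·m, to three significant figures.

T_allow = 3390 N·m

τ_allow = 129/3.5 = 36.86 MPa.
For a hollow shaft T_allow = τ_allow·πd_o³(1−k⁴)/16 with 1−k⁴ = 0.9469, so πd_o³(1−k⁴)/16 = 92020 mm³.
T_allow = 36.86×92020 = 3.392×10^6 N·mm = 3392 N·m.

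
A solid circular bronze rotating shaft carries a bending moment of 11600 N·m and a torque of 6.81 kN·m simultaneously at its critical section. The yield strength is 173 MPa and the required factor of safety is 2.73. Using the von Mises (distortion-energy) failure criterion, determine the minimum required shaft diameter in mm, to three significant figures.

σ_allow = σ_y/n = 173/2.73 = 63.37 MPa.
For a solid shaft σ_b = 32M/(πd³) and τ = 16T/(πd³), so the von Mises stress is σ' = (16/πd³)·√(4M²+3T²).
√(4M²+3T²) = √(4×(1.160×10^7)² + 3×(6.810×10^6)²) = 2.603×10^7 N·mm.
d³ = 16×2.603×10^7/(π×63.37) = 2.092×10^6 mm³.
d = 127.9 mm.

d = 128 mm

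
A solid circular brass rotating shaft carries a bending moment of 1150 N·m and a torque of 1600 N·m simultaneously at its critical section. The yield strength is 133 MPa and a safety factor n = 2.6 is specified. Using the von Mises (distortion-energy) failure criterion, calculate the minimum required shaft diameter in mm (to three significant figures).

σ_allow = σ_y/n = 133/2.6 = 51.15 MPa.
For a solid shaft σ_b = 32M/(πd³) and τ = 16T/(πd³), so the von Mises stress is σ' = (16/πd³)·√(4M²+3T²).
√(4M²+3T²) = √(4×(1.150×10^6)² + 3×(1.600×10^6)²) = 3.601×10^6 N·mm.
d³ = 16×3.601×10^6/(π×51.15) = 358600 mm³.
d = 71.04 mm.

d = 71.0 mm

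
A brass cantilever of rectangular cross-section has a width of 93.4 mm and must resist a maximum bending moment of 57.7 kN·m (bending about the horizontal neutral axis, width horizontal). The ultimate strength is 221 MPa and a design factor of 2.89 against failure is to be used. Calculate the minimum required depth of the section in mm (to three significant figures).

h = 220 mm

σ_allow = 221/2.89 = 76.47 MPa.
For a rectangular section σ = 6M/(bh²), so h² = 6M/(b σ_allow) = 6×5.7700×10^7/(93.4×76.47) = 48470 mm².
h = 220.2 mm.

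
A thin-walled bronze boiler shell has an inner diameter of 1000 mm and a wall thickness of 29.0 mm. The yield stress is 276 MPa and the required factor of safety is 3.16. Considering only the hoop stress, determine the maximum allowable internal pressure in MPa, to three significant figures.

p_allow = 5.07 MPa

σ_allow = 276/3.16 = 87.34 MPa.
σ_h = pD/(2t) → p_allow = 2σ_allow t/D = 2×87.34×29.0/1000 = 5.066 MPa.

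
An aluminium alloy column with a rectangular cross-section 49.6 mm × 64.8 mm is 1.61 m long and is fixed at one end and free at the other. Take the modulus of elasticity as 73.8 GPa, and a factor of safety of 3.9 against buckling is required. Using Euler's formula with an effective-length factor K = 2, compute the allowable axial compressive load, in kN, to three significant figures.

P_allow = 11.9 kN

Buckling occurs about the weak axis: I_min = h·b³/12 = 64.8×49.6³/12 = 658900 mm⁴ (b = 49.6 mm is the smaller dimension).
Effective length L_e = KL = 2×1.61 m = 3220 mm.
Euler critical load P_cr = π²EI/L_e² = π²×73800×658900/3220² = 46290 N.
P_allow = P_cr/n = 46290/3.9 = 11870 N.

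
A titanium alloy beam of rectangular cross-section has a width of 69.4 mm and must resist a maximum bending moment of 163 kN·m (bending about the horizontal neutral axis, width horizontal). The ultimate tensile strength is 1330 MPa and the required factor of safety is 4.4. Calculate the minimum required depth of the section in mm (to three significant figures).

h = 216 mm

σ_allow = 1330/4.4 = 302.3 MPa.
For a rectangular section σ = 6M/(bh²), so h² = 6M/(b σ_allow) = 6×1.6300×10^8/(69.4×302.3) = 46620 mm².
h = 215.9 mm.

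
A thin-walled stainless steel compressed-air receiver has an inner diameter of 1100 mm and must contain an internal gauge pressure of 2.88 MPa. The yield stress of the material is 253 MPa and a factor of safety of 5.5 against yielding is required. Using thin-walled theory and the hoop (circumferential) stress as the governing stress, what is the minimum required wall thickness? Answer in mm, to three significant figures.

σ_allow = 253/5.5 = 46.00 MPa.
Hoop stress σ_h = pD/(2t), so t = pD/(2σ_allow) = 2.88×1100/(2×46.00) = 34.43 mm.

t = 34.4 mm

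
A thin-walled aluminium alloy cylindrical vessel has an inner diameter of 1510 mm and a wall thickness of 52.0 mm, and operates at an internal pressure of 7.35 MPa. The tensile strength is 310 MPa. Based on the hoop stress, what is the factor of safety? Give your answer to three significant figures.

n = 2.90

σ_h = pD/(2t) = 7.35×1510/(2×52.0) = 106.7 MPa.
n = 310/106.7 = 2.905.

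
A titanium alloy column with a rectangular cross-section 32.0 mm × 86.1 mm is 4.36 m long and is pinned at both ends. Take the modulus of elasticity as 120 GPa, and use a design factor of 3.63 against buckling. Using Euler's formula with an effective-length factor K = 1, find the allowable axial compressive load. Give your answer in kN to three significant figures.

P_allow = 4.04 kN

Buckling occurs about the weak axis: I_min = h·b³/12 = 86.1×32.0³/12 = 235100 mm⁴ (b = 32.0 mm is the smaller dimension).
Effective length L_e = KL = 1×4.36 m = 4360 mm.
Euler critical load P_cr = π²EI/L_e² = π²×120000×235100/4360² = 14650 N.
P_allow = P_cr/n = 14650/3.63 = 4035 N.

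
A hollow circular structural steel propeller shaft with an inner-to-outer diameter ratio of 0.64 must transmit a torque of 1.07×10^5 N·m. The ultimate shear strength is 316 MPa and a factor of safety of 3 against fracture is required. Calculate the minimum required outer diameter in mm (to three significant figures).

τ_allow = 316/3 = 105.3 MPa.
For a hollow shaft τ = 16T/[πd_o³(1−k⁴)] with k = 0.64, so 1−k⁴ = 0.8322.
d_o³ = 16T/[π τ_allow (1−k⁴)] = 16×1.0700×10^8/(π×105.3×0.8322) = 6.216×10^6 mm³.
d_o = 183.9 mm.

d_o = 184 mm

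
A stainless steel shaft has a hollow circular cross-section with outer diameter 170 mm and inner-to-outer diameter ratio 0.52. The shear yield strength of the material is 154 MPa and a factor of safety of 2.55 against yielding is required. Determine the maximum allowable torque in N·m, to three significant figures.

T_allow = 54000 N·m

τ_allow = 154/2.55 = 60.39 MPa.
For a hollow shaft T_allow = τ_allow·πd_o³(1−k⁴)/16 with 1−k⁴ = 0.9269, so πd_o³(1−k⁴)/16 = 894100 mm³.
T_allow = 60.39×894100 = 5.400×10^7 N·mm = 54000 N·m.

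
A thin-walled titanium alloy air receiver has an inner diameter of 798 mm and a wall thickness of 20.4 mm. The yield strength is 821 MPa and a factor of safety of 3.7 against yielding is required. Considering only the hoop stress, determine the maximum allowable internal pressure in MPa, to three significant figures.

σ_allow = 821/3.7 = 221.9 MPa.
σ_h = pD/(2t) → p_allow = 2σ_allow t/D = 2×221.9×20.4/798 = 11.34 MPa.

p_allow = 11.3 MPa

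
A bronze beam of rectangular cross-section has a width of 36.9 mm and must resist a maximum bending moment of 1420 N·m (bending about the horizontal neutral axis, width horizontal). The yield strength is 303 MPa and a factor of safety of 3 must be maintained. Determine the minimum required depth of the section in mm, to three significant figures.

h = 47.8 mm

σ_allow = 303/3 = 101.0 MPa.
For a rectangular section σ = 6M/(bh²), so h² = 6M/(b σ_allow) = 6×1420000/(36.9×101.0) = 2286 mm².
h = 47.81 mm.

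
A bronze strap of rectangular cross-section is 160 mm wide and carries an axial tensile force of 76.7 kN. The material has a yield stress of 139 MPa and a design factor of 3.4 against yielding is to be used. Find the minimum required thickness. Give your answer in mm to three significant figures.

σ_allow = 139/3.4 = 40.88 MPa.
Required area A = F/σ_allow = 76700/40.88 = 1876 mm².
t = A/w = 1876/160 = 11.73 mm.

t = 11.7 mm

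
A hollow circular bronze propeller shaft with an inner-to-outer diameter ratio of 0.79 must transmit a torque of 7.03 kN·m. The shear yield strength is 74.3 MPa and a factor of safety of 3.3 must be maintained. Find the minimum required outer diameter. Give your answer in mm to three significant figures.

d_o = 138 mm

τ_allow = 74.3/3.3 = 22.52 MPa.
For a hollow shaft τ = 16T/[πd_o³(1−k⁴)] with k = 0.79, so 1−k⁴ = 0.6105.
d_o³ = 16T/[π τ_allow (1−k⁴)] = 16×7030000/(π×22.52×0.6105) = 2.605×10^6 mm³.
d_o = 137.6 mm.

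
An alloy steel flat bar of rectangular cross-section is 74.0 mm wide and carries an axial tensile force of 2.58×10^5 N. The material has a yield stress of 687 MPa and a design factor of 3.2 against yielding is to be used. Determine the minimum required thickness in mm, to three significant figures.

t = 16.2 mm

σ_allow = 687/3.2 = 214.7 MPa.
Required area A = F/σ_allow = 258000/214.7 = 1202 mm².
t = A/w = 1202/74.0 = 16.24 mm.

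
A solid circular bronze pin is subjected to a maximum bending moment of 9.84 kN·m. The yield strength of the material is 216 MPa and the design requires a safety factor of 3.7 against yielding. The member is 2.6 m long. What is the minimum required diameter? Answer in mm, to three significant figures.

σ_allow = 216/3.7 = 58.38 MPa.
For a solid circular section σ = 32M/(πd³), so d³ = 32M/(π σ_allow) = 32×9840000/(π×58.38) = 1.717×10^6 mm³.
d = 119.7 mm.

d = 120 mm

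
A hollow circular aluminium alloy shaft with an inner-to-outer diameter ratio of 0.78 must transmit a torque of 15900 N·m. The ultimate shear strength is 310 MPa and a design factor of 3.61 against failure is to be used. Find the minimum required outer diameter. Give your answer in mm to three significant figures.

τ_allow = 310/3.61 = 85.87 MPa.
For a hollow shaft τ = 16T/[πd_o³(1−k⁴)] with k = 0.78, so 1−k⁴ = 0.6298.
d_o³ = 16T/[π τ_allow (1−k⁴)] = 16×1.5900×10^7/(π×85.87×0.6298) = 1.497×10^6 mm³.
d_o = 114.4 mm.

d_o = 114 mm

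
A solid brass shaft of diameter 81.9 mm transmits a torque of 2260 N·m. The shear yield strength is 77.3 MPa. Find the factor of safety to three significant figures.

n = 3.69

τ = 16T/(πd³) = 16×2260000/(π×81.9³) = 20.95 MPa.
n = τ_limit/τ = 77.3/20.95 = 3.689.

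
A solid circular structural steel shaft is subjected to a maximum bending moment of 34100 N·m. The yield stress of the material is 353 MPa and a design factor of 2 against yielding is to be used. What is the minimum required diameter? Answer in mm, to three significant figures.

σ_allow = 353/2 = 176.5 MPa.
For a solid circular section σ = 32M/(πd³), so d³ = 32M/(π σ_allow) = 32×3.4100×10^7/(π×176.5) = 1.968×10^6 mm³.
d = 125.3 mm.

d = 125 mm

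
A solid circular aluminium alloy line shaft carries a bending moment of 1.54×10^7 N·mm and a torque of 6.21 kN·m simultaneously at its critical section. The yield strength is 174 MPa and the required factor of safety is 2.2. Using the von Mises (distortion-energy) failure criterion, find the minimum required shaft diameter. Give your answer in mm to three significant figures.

d = 128 mm

σ_allow = σ_y/n = 174/2.2 = 79.09 MPa.
For a solid shaft σ_b = 32M/(πd³) and τ = 16T/(πd³), so the von Mises stress is σ' = (16/πd³)·√(4M²+3T²).
√(4M²+3T²) = √(4×(1.540×10^7)² + 3×(6.210×10^6)²) = 3.262×10^7 N·mm.
d³ = 16×3.262×10^7/(π×79.09) = 2.101×10^6 mm³.
d = 128.1 mm.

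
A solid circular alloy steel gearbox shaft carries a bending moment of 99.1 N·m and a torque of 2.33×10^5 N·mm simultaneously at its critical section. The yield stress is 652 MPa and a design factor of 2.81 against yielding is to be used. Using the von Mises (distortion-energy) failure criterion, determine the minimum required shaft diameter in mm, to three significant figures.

σ_allow = σ_y/n = 652/2.81 = 232.0 MPa.
For a solid shaft σ_b = 32M/(πd³) and τ = 16T/(πd³), so the von Mises stress is σ' = (16/πd³)·√(4M²+3T²).
√(4M²+3T²) = √(4×(99100)² + 3×(233000)²) = 449600 N·mm.
d³ = 16×449600/(π×232.0) = 9869 mm³.
d = 21.45 mm.

d = 21.4 mm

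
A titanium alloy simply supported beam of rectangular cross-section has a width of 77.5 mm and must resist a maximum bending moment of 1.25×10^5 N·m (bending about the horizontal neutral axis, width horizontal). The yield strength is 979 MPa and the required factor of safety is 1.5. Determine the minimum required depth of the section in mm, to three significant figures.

σ_allow = 979/1.5 = 652.7 MPa.
For a rectangular section σ = 6M/(bh²), so h² = 6M/(b σ_allow) = 6×1.2500×10^8/(77.5×652.7) = 14830 mm².
h = 121.8 mm.

h = 122 mm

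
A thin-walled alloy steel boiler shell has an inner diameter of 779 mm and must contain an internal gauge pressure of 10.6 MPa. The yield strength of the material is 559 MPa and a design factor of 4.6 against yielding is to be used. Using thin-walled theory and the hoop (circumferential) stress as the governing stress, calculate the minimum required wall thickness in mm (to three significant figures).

t = 34.0 mm

σ_allow = 559/4.6 = 121.5 MPa.
Hoop stress σ_h = pD/(2t), so t = pD/(2σ_allow) = 10.6×779/(2×121.5) = 33.97 mm.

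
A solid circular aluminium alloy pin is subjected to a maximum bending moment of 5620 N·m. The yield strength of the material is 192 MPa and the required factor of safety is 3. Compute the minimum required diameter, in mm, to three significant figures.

σ_allow = 192/3 = 64.00 MPa.
For a solid circular section σ = 32M/(πd³), so d³ = 32M/(π σ_allow) = 32×5620000/(π×64.00) = 894500 mm³.
d = 96.35 mm.

d = 96.4 mm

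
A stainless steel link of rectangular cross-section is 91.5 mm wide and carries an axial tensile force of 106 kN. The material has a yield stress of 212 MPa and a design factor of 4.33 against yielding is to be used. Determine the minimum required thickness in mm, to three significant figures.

t = 23.7 mm

σ_allow = 212/4.33 = 48.96 MPa.
Required area A = F/σ_allow = 106000/48.96 = 2165 mm².
t = A/w = 2165/91.5 = 23.66 mm.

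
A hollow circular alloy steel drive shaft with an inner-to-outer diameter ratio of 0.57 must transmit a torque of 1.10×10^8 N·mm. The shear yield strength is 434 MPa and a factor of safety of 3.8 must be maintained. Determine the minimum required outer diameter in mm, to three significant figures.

d_o = 176 mm

τ_allow = 434/3.8 = 114.2 MPa.
For a hollow shaft τ = 16T/[πd_o³(1−k⁴)] with k = 0.57, so 1−k⁴ = 0.8944.
d_o³ = 16T/[π τ_allow (1−k⁴)] = 16×1.1000×10^8/(π×114.2×0.8944) = 5.484×10^6 mm³.
d_o = 176.3 mm.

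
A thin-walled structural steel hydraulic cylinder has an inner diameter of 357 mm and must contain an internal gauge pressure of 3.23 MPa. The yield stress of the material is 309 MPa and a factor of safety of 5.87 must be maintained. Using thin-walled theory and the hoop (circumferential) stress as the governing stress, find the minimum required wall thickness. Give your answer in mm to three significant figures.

σ_allow = 309/5.87 = 52.64 MPa.
Hoop stress σ_h = pD/(2t), so t = pD/(2σ_allow) = 3.23×357/(2×52.64) = 10.95 mm.

t = 11.0 mm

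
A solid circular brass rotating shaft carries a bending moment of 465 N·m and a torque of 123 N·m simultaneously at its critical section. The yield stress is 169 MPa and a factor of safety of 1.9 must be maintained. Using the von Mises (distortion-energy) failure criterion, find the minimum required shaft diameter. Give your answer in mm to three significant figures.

d = 37.9 mm

σ_allow = σ_y/n = 169/1.9 = 88.95 MPa.
For a solid shaft σ_b = 32M/(πd³) and τ = 16T/(πd³), so the von Mises stress is σ' = (16/πd³)·√(4M²+3T²).
√(4M²+3T²) = √(4×(465000)² + 3×(123000)²) = 954100 N·mm.
d³ = 16×954100/(π×88.95) = 54630 mm³.
d = 37.94 mm.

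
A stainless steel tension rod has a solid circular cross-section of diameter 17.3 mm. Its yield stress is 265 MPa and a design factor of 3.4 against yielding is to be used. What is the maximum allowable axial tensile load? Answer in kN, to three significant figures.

F_allow = 18.3 kN

σ_allow = 265/3.4 = 77.94 MPa.
A = πd²/4 = π×17.3²/4 = 235.1 mm².
F_allow = σ_allow × A = 77.94×235.1 = 18320 N.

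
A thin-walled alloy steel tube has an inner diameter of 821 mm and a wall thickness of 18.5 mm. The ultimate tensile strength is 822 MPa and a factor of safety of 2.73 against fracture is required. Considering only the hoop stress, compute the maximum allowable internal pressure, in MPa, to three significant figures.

p_allow = 13.6 MPa

σ_allow = 822/2.73 = 301.1 MPa.
σ_h = pD/(2t) → p_allow = 2σ_allow t/D = 2×301.1×18.5/821 = 13.57 MPa.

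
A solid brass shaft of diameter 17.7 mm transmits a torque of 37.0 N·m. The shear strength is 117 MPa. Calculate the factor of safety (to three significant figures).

τ = 16T/(πd³) = 16×37000/(π×17.7³) = 33.98 MPa.
n = τ_limit/τ = 117/33.98 = 3.443.

n = 3.44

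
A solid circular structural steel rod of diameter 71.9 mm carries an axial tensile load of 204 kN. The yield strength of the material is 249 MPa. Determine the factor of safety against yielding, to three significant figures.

n = 4.96

A = πd²/4 = 4060 mm².
σ = F/A = 204000/4060 = 50.24 MPa.
n = 249/50.24 = 4.956.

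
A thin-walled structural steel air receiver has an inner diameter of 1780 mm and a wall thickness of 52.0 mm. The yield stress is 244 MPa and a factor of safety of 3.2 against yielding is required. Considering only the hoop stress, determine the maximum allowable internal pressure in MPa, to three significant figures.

p_allow = 4.46 MPa

σ_allow = 244/3.2 = 76.25 MPa.
σ_h = pD/(2t) → p_allow = 2σ_allow t/D = 2×76.25×52.0/1780 = 4.455 MPa.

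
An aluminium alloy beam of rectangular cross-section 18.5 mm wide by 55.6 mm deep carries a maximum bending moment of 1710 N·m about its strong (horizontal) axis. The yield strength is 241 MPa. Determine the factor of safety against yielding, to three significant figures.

Section modulus S = bh²/6 = 18.5×55.6²/6 = 9532 mm³.
σ = M/S = 1710000/9532 = 179.4 MPa.
n = 241/179.4 = 1.343.

n = 1.34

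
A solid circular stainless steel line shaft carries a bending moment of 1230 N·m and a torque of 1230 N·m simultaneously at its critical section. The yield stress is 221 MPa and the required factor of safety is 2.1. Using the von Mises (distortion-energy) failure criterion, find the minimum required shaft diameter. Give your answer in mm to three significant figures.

σ_allow = σ_y/n = 221/2.1 = 105.2 MPa.
For a solid shaft σ_b = 32M/(πd³) and τ = 16T/(πd³), so the von Mises stress is σ' = (16/πd³)·√(4M²+3T²).
√(4M²+3T²) = √(4×(1.230×10^6)² + 3×(1.230×10^6)²) = 3.254×10^6 N·mm.
d³ = 16×3.254×10^6/(π×105.2) = 157500 mm³.
d = 54.00 mm.

d = 54.0 mm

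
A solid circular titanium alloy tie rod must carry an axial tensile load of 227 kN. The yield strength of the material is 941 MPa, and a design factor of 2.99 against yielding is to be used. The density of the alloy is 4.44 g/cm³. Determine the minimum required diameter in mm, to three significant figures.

Allowable stress σ_allow = 941/2.99 = 314.7 MPa.
Required area A = F/σ_allow = 227000/314.7 = 721.3 mm².
A = πd²/4 → d = √(4A/π) = 30.30 mm.

d = 30.3 mm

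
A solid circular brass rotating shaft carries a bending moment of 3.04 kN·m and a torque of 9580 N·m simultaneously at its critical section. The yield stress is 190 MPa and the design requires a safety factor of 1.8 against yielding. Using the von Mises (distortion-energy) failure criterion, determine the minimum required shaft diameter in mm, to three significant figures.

d = 94.8 mm

σ_allow = σ_y/n = 190/1.8 = 105.6 MPa.
For a solid shaft σ_b = 32M/(πd³) and τ = 16T/(πd³), so the von Mises stress is σ' = (16/πd³)·√(4M²+3T²).
√(4M²+3T²) = √(4×(3.040×10^6)² + 3×(9.580×10^6)²) = 1.767×10^7 N·mm.
d³ = 16×1.767×10^7/(π×105.6) = 852700 mm³.
d = 94.83 mm.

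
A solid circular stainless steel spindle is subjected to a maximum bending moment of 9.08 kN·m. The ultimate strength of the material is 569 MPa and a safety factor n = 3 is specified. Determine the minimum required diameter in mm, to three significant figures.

σ_allow = 569/3 = 189.7 MPa.
For a solid circular section σ = 32M/(πd³), so d³ = 32M/(π σ_allow) = 32×9080000/(π×189.7) = 487600 mm³.
d = 78.71 mm.

d = 78.7 mm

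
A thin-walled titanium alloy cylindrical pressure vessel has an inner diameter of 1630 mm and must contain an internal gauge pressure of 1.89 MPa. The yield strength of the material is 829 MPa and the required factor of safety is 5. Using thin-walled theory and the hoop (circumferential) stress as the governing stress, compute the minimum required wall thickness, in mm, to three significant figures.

σ_allow = 829/5 = 165.8 MPa.
Hoop stress σ_h = pD/(2t), so t = pD/(2σ_allow) = 1.89×1630/(2×165.8) = 9.290 mm.

t = 9.29 mm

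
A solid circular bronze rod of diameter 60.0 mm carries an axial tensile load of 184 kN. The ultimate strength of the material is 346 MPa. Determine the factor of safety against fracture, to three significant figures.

A = πd²/4 = 2827 mm².
σ = F/A = 184000/2827 = 65.08 MPa.
n = 346/65.08 = 5.317.

n = 5.32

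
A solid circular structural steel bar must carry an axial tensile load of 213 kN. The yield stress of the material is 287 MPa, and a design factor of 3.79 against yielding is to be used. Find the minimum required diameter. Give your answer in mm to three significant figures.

Allowable stress σ_allow = 287/3.79 = 75.73 MPa.
Required area A = F/σ_allow = 213000/75.73 = 2813 mm².
A = πd²/4 → d = √(4A/π) = 59.84 mm.

d = 59.8 mm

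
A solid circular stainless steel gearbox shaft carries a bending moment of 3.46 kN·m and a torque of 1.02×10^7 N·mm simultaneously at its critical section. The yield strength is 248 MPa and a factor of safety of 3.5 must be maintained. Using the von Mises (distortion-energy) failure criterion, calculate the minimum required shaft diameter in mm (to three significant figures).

σ_allow = σ_y/n = 248/3.5 = 70.86 MPa.
For a solid shaft σ_b = 32M/(πd³) and τ = 16T/(πd³), so the von Mises stress is σ' = (16/πd³)·√(4M²+3T²).
√(4M²+3T²) = √(4×(3.460×10^6)² + 3×(1.020×10^7)²) = 1.897×10^7 N·mm.
d³ = 16×1.897×10^7/(π×70.86) = 1.364×10^6 mm³.
d = 110.9 mm.

d = 111 mm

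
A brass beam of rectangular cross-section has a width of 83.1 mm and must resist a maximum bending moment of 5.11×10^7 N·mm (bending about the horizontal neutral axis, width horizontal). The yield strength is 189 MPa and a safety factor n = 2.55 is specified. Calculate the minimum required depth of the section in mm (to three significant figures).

h = 223 mm

σ_allow = 189/2.55 = 74.12 MPa.
For a rectangular section σ = 6M/(bh²), so h² = 6M/(b σ_allow) = 6×5.1100×10^7/(83.1×74.12) = 49780 mm².
h = 223.1 mm.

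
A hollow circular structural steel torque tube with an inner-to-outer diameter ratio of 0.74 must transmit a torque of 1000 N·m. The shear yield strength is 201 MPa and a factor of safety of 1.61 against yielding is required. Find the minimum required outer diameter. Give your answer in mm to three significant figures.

τ_allow = 201/1.61 = 124.8 MPa.
For a hollow shaft τ = 16T/[πd_o³(1−k⁴)] with k = 0.74, so 1−k⁴ = 0.7001.
d_o³ = 16T/[π τ_allow (1−k⁴)] = 16×1000000/(π×124.8×0.7001) = 58270 mm³.
d_o = 38.77 mm.

d_o = 38.8 mm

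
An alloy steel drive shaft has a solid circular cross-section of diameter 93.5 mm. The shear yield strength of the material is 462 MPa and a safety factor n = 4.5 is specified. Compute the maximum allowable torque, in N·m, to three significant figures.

T_allow = 16500 N·m

τ_allow = 462/4.5 = 102.7 MPa.
For a solid shaft T_allow = τ_allow·πd³/16; πd³/16 = π×93.5³/16 = 160500 mm³.
T_allow = 102.7×160500 = 1.648×10^7 N·mm = 16480 N·m.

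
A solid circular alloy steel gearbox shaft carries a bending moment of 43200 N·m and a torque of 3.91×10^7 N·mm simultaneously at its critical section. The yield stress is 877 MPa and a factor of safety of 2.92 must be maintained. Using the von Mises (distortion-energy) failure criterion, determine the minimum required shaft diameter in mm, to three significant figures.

σ_allow = σ_y/n = 877/2.92 = 300.3 MPa.
For a solid shaft σ_b = 32M/(πd³) and τ = 16T/(πd³), so the von Mises stress is σ' = (16/πd³)·√(4M²+3T²).
√(4M²+3T²) = √(4×(4.320×10^7)² + 3×(3.910×10^7)²) = 1.098×10^8 N·mm.
d³ = 16×1.098×10^8/(π×300.3) = 1.862×10^6 mm³.
d = 123.0 mm.

d = 123 mm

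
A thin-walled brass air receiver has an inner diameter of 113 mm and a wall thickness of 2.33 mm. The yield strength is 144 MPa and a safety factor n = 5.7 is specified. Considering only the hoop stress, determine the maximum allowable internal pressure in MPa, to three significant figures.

σ_allow = 144/5.7 = 25.26 MPa.
σ_h = pD/(2t) → p_allow = 2σ_allow t/D = 2×25.26×2.33/113 = 1.042 MPa.

p_allow = 1.04 MPa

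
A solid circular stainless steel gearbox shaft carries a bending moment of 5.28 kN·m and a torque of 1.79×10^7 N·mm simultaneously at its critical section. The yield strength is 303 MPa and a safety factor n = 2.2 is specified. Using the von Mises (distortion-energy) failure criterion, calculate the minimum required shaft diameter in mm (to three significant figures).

σ_allow = σ_y/n = 303/2.2 = 137.7 MPa.
For a solid shaft σ_b = 32M/(πd³) and τ = 16T/(πd³), so the von Mises stress is σ' = (16/πd³)·√(4M²+3T²).
√(4M²+3T²) = √(4×(5.280×10^6)² + 3×(1.790×10^7)²) = 3.275×10^7 N·mm.
d³ = 16×3.275×10^7/(π×137.7) = 1.211×10^6 mm³.
d = 106.6 mm.

d = 107 mm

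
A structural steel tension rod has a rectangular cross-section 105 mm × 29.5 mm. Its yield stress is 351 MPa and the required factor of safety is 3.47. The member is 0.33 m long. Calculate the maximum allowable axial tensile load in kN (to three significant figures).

σ_allow = 351/3.47 = 101.2 MPa.
A = 105×29.5 = 3098 mm².
F_allow = σ_allow × A = 101.2×3098 = 313300 N.

F_allow = 313 kN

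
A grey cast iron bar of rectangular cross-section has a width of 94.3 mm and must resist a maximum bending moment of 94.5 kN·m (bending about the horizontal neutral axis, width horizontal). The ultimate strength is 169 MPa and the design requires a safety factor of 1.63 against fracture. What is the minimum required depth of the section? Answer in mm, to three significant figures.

σ_allow = 169/1.63 = 103.7 MPa.
For a rectangular section σ = 6M/(bh²), so h² = 6M/(b σ_allow) = 6×9.4500×10^7/(94.3×103.7) = 57990 mm².
h = 240.8 mm.

h = 241 mm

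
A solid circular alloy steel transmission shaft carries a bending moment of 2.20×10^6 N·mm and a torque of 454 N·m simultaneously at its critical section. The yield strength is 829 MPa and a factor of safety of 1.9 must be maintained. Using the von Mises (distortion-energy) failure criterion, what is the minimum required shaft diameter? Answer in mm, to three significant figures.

d = 37.4 mm

σ_allow = σ_y/n = 829/1.9 = 436.3 MPa.
For a solid shaft σ_b = 32M/(πd³) and τ = 16T/(πd³), so the von Mises stress is σ' = (16/πd³)·√(4M²+3T²).
√(4M²+3T²) = √(4×(2.200×10^6)² + 3×(454000)²) = 4.470×10^6 N·mm.
d³ = 16×4.470×10^6/(π×436.3) = 52170 mm³.
d = 37.37 mm.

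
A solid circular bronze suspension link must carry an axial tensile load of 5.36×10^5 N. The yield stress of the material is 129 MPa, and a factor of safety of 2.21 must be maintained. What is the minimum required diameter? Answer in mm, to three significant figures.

d = 108 mm

Allowable stress σ_allow = 129/2.21 = 58.37 MPa.
Required area A = F/σ_allow = 536000/58.37 = 9183 mm².
A = πd²/4 → d = √(4A/π) = 108.1 mm.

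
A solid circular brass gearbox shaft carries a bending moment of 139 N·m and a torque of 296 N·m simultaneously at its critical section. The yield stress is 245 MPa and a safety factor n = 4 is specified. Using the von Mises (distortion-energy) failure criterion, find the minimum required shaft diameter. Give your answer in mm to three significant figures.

σ_allow = σ_y/n = 245/4 = 61.25 MPa.
For a solid shaft σ_b = 32M/(πd³) and τ = 16T/(πd³), so the von Mises stress is σ' = (16/πd³)·√(4M²+3T²).
√(4M²+3T²) = √(4×(139000)² + 3×(296000)²) = 583200 N·mm.
d³ = 16×583200/(π×61.25) = 48490 mm³.
d = 36.47 mm.

d = 36.5 mm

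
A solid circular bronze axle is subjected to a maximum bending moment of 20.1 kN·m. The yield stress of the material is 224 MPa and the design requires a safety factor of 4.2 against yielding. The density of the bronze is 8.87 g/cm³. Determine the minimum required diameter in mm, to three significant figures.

d = 157 mm

σ_allow = 224/4.2 = 53.33 MPa.
For a solid circular section σ = 32M/(πd³), so d³ = 32M/(π σ_allow) = 32×2.0100×10^7/(π×53.33) = 3.839×10^6 mm³.
d = 156.6 mm.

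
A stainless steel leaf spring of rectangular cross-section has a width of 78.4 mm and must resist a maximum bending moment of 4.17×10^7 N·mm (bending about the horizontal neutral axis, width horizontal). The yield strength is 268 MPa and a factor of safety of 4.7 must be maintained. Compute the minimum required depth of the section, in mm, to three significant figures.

σ_allow = 268/4.7 = 57.02 MPa.
For a rectangular section σ = 6M/(bh²), so h² = 6M/(b σ_allow) = 6×4.1700×10^7/(78.4×57.02) = 55970 mm².
h = 236.6 mm.

h = 237 mm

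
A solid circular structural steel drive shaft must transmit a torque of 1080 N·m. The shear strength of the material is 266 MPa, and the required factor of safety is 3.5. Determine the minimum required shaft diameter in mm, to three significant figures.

d = 41.7 mm

Allowable shear stress τ_allow = 266/3.5 = 76.00 MPa.
For a solid shaft τ = 16T/(πd³), so d³ = 16T/(π τ_allow) = 16×1080000/(π×76.00) = 72370 mm³.
d = (72370)^(1/3) = 41.67 mm.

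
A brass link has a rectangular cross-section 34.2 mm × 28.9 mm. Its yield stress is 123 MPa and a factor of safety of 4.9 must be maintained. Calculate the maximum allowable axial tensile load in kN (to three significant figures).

σ_allow = 123/4.9 = 25.10 MPa.
A = 34.2×28.9 = 988.4 mm².
F_allow = σ_allow × A = 25.10×988.4 = 24810 N.

F_allow = 24.8 kN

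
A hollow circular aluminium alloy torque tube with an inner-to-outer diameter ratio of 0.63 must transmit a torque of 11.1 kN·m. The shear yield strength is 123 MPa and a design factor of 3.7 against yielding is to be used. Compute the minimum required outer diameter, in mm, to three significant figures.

d_o = 126 mm

τ_allow = 123/3.7 = 33.24 MPa.
For a hollow shaft τ = 16T/[πd_o³(1−k⁴)] with k = 0.63, so 1−k⁴ = 0.8425.
d_o³ = 16T/[π τ_allow (1−k⁴)] = 16×1.1100×10^7/(π×33.24×0.8425) = 2.019×10^6 mm³.
d_o = 126.4 mm.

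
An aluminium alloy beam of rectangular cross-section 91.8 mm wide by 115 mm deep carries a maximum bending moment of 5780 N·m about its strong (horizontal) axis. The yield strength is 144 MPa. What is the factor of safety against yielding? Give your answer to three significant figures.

Section modulus S = bh²/6 = 91.8×115²/6 = 202300 mm³.
σ = M/S = 5780000/202300 = 28.57 MPa.
n = 144/28.57 = 5.041.

n = 5.04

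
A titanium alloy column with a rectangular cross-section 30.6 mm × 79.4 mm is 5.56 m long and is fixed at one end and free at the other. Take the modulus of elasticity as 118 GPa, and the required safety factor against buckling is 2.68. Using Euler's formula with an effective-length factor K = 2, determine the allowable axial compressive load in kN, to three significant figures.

P_allow = 0.666 kN

Buckling occurs about the weak axis: I_min = h·b³/12 = 79.4×30.6³/12 = 189600 mm⁴ (b = 30.6 mm is the smaller dimension).
Effective length L_e = KL = 2×5.56 m = 11120 mm.
Euler critical load P_cr = π²EI/L_e² = π²×118000×189600/11120² = 1786 N.
P_allow = P_cr/n = 1786/2.68 = 666.3 N.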